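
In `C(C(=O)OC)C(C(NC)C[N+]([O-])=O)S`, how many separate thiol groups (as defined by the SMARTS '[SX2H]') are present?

[SX2H] is the SMARTS for a thiol: an aliphatic sulfur with two connections, one being H.
Exactly one fragment in the molecule meets all constraints, giving 1 match.

1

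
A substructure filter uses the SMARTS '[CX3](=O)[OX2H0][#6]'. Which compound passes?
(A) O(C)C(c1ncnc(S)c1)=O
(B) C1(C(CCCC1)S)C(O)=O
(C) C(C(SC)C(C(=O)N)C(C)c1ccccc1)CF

[CX3](=O)[OX2H0][#6] describes a carbonyl carbon bonded to an oxygen that is itself bonded to carbon (no H on that O) (an ester).
(A) contains a methyl-ester group (-C(=O)OCH3), which satisfies every atom and bond constraint.
(B) has a carboxylic acid group (-C(=O)OH) but the singly-bonded O carries H (OX2H1, not H0).
(C) has a primary amide (-C(=O)NH2) but the carbonyl is bonded to N, not to an O-C linkage.
So the answer is (A).

A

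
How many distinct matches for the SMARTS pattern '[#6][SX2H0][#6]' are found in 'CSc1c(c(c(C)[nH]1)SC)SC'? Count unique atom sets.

3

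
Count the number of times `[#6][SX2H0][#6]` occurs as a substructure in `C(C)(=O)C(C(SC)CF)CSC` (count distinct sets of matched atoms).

2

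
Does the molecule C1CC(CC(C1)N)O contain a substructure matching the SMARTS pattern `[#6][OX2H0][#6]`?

No

The pattern [#6][OX2H0][#6] describes an aliphatic oxygen bridging two carbons with no H on the oxygen — an ether.
The closest candidate here is a hydroxyl group (-OH), but the oxygen has H1, not H0 bridging two carbons. No other fragment satisfies the full query, so there is no match.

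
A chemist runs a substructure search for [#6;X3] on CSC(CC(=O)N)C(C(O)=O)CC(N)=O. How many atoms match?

3

Check the 15 heavy atoms by environment: 5× C (X4) → no; 3× C (X3) → match; 3× O (X1) → no; 2× N (X3) → no; 1× S (X2) → no; 1× O (X2) → no.
That gives 3 matching atoms.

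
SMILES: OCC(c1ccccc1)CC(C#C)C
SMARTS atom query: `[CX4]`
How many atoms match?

5

The query [CX4] means: C with X4: aliphatic carbon with exactly 4 total connections (bonds + H).
Check the 14 heavy atoms by environment: 5× C (X4) → match; 1× O (X2) → no; 6× c (aromatic, X3) → no; 2× C (X2) → no.
That gives 5 matching atoms.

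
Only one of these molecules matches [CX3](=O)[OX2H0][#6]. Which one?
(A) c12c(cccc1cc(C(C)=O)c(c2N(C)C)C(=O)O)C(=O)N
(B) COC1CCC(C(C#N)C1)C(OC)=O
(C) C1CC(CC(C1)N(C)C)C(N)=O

[CX3](=O)[OX2H0][#6] describes a carbonyl carbon bonded to an oxygen that is itself bonded to carbon (no H on that O) (an ester).
(A) has a primary amide (-C(=O)NH2) but the carbonyl is bonded to N, not to an O-C linkage.
(B) contains a methyl-ester group (-C(=O)OCH3), which satisfies every atom and bond constraint.
(C) has a primary amide (-C(=O)NH2) but the carbonyl is bonded to N, not to an O-C linkage.
So the answer is (B).

B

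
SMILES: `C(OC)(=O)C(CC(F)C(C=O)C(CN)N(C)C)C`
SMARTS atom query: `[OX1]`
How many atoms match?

2

The query [OX1] means: aliphatic oxygen with one total connection — typically a carbonyl =O or an oxide.
Check the 18 heavy atoms by environment: 10× C (X4) → no; 2× C (X3) → no; 2× O (X1) → match; 1× O (X2) → no; 2× N (X3) → no; 1× F (X1) → no.
That gives 2 matching atoms.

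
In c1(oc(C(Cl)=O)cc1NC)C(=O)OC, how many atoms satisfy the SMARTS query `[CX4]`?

Check the 14 heavy atoms by environment: 1× o (aromatic, X2) → no; 4× c (aromatic, X3) → no; 2× C (X3) → no; 2× O (X1) → no; 1× O (X2) → no; 2× C (X4) → match; 1× N (X3) → no; 1× Cl (X1) → no.
That gives 2 matching atoms.

2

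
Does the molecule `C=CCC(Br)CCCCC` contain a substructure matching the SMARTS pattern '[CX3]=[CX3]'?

The pattern [CX3]=[CX3] describes a non-aromatic C=C double bond between two sp2 carbons — an alkene.
The molecule carries a vinyl group (-CH=CH2), whose atoms satisfy every constraint of the query, so the pattern matches.

Yes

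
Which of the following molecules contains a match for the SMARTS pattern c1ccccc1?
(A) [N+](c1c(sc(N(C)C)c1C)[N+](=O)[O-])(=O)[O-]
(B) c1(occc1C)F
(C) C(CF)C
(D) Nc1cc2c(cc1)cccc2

D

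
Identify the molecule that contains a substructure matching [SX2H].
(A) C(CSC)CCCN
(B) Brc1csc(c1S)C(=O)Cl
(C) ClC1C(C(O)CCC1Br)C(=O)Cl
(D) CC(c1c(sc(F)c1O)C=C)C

B

[SX2H] describes an aliphatic sulfur with two connections, one being H (a thiol).
(A) has a methylthio ether (-SCH3) but the sulfur has H0 (bonded to two carbons), not H1.
(B) contains a thiol (-SH), which satisfies every atom and bond constraint.
(C) has a hydroxyl group (-OH) but it is an -OH, not an -SH.
(D) has a hydroxyl group (-OH) but it is an -OH, not an -SH.
So the answer is (B).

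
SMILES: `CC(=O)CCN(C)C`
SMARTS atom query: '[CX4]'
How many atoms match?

The query [CX4] means: C with X4: aliphatic carbon with exactly 4 total connections (bonds + H).
Check the 8 heavy atoms by environment: 5× C (X4) → match; 1× C (X3) → no; 1× O (X1) → no; 1× N (X3) → no.
That gives 5 matching atoms.

5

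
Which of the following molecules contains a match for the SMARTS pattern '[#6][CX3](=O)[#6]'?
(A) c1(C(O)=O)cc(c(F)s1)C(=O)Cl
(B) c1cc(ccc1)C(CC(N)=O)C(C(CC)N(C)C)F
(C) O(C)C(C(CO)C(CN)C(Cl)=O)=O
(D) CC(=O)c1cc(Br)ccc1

D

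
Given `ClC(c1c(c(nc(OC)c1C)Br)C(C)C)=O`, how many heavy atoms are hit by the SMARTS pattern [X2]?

2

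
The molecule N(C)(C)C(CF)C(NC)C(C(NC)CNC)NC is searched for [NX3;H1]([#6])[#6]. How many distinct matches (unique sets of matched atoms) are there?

4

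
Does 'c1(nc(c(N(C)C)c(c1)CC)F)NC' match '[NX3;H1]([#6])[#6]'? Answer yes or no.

Yes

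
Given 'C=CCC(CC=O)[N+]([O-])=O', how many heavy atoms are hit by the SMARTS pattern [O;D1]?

The query [O;D1] means: aliphatic oxygen bonded to exactly one heavy atom.
Check the 10 heavy atoms by environment: 4× C (D2) → no; 1× C (D3) → no; 1× N (charge +1, D3) → no; 1× O (charge -1, D1) → match; 2× O (D1) → match; 1× C (D1) → no.
Summing the matching environments: 1 + 2 = 3 matching atoms.

3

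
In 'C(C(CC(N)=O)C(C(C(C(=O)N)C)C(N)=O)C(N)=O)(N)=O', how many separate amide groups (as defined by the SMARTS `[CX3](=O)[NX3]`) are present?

5

[CX3](=O)[NX3] is the SMARTS for an amide: a carbonyl carbon bonded to a trivalent nitrogen.
The molecule carries 5 separate instances of a primary amide (-C(=O)NH2) meeting every constraint; each maps to a distinct set of atoms, giving 5 matches.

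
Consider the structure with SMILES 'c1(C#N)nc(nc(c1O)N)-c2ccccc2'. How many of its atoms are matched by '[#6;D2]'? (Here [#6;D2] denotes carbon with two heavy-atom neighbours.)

The query [#6;D2] means: any carbon bonded to exactly two heavy atoms.
Check the 16 heavy atoms by environment: 2× n (aromatic, D2) → no; 5× c (aromatic, D3) → no; 2× N (D1) → no; 1× C (D2) → match; 1× O (D1) → no; 5× c (aromatic, D2) → match.
Summing the matching environments: 1 + 5 = 6 matching atoms.

6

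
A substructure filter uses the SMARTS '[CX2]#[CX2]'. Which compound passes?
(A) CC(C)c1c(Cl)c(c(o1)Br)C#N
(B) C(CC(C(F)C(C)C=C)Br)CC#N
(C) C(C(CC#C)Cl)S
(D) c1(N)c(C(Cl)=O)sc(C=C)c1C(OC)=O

C

[CX2]#[CX2] describes a carbon-carbon triple bond (an alkyne).
(A) has a nitrile (-C#N) but the triple bond is C#N, not C#C.
(B) has a vinyl group (-CH=CH2) but the C=C is a double bond; both carbons are CX3, not CX2.
(C) contains an ethynyl group (-C#CH), which satisfies every atom and bond constraint.
(D) has a vinyl group (-CH=CH2) but the C=C is a double bond; both carbons are CX3, not CX2.
So the answer is (C).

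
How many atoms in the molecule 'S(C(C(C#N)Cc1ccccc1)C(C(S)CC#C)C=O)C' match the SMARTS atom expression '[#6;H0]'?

3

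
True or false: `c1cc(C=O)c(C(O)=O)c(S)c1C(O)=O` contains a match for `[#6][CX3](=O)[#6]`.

The pattern [#6][CX3](=O)[#6] describes a carbonyl carbon (no H) flanked by two carbons — a ketone.
The closest candidate here is a carboxylic acid group (-C(=O)OH), but one neighbour of the carbonyl carbon is O, not C. No other fragment satisfies the full query, so there is no match.

False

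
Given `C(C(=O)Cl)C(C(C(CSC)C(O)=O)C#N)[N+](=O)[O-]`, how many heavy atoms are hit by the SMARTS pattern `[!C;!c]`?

Check the 18 heavy atoms by environment: 9× C → no; 4× O → match; 1× Cl → match; 1× N (charge +1) → match; 1× O (charge -1) → match; 1× N → match; 1× S → match.
Summing the matching environments: 4 + 1 + 1 + 1 + 1 + 1 = 9 matching atoms.

9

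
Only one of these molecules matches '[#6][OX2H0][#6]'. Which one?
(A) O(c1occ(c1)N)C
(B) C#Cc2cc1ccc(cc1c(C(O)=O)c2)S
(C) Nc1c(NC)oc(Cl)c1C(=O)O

[#6][OX2H0][#6] describes an aliphatic oxygen bridging two carbons with no H on the oxygen (an ether).
(A) contains a methoxy ether (-OCH3), which satisfies every atom and bond constraint.
(B) has a carboxylic acid group (-C(=O)OH) but the -OH oxygen has H1; the =O is OX1, not OX2.
(C) has a carboxylic acid group (-C(=O)OH) but the -OH oxygen has H1; the =O is OX1, not OX2.
So the answer is (A).

A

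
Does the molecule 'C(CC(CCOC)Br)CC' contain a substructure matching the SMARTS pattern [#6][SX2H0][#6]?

The pattern [#6][SX2H0][#6] describes an aliphatic sulfur bridging two carbons with no H on the sulfur — a thioether.
The closest candidate here is a methoxy ether (-OCH3), but the bridging atom is O, not S. No other fragment satisfies the full query, so there is no match.

No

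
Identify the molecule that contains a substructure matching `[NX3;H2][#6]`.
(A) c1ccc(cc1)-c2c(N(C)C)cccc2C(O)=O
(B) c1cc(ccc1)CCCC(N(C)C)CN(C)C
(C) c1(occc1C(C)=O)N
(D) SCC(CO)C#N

C

[NX3;H2][#6] describes a trivalent nitrogen with two H attached to carbon (a primary amine).
(A) has a dimethylamino group (-N(CH3)2) but the nitrogen has H0, not H2.
(B) has a dimethylamino group (-N(CH3)2) but the nitrogen has H0, not H2.
(C) contains a primary amino group (-NH2), which satisfies every atom and bond constraint.
(D) has a nitrile (-C#N) but the nitrogen is NX1 (triple-bonded), not NX3 with two H.
So the answer is (C).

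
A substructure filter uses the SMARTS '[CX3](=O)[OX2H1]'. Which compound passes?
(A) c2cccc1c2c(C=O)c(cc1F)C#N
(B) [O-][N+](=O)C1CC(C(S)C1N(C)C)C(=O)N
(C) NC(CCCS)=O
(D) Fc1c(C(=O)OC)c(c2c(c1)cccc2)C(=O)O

D

[CX3](=O)[OX2H1] describes an sp2 carbon double-bonded to O and single-bonded to an -OH oxygen (a carboxylic acid).
(A) has an aldehyde (-CHO) but there is no singly-bonded oxygen on the carbonyl carbon.
(B) has a primary amide (-C(=O)NH2) but the carbonyl is bonded to N, not to an -OH oxygen.
(C) has a primary amide (-C(=O)NH2) but the carbonyl is bonded to N, not to an -OH oxygen.
(D) contains a carboxylic acid group (-C(=O)OH), which satisfies every atom and bond constraint.
So the answer is (D).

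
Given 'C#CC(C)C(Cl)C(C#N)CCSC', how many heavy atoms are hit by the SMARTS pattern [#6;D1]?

3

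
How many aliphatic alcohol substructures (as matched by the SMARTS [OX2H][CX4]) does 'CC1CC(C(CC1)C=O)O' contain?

[OX2H][CX4] is the SMARTS for an aliphatic alcohol: a hydroxyl oxygen bound to an sp3 (X4) carbon.
Exactly one fragment in the molecule meets all constraints, giving 1 match.

1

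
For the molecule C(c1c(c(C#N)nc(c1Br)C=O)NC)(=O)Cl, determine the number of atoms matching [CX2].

1

Check the 16 heavy atoms by environment: 1× n (aromatic, X2) → no; 5× c (aromatic, X3) → no; 1× N (X3) → no; 1× C (X4) → no; 1× C (X2) → match; 1× N (X1) → no; 2× C (X3) → no; 2× O (X1) → no; 1× Cl (X1) → no; 1× Br (X1) → no.
That gives 1 matching atom.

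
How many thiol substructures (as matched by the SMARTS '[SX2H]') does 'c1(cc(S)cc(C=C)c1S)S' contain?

3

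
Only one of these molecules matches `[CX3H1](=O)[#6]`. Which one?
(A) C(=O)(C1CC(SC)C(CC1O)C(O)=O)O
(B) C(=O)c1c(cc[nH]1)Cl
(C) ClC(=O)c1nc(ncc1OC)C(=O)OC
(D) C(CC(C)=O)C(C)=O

B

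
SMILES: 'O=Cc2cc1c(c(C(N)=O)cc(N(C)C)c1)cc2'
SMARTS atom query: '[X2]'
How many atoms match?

0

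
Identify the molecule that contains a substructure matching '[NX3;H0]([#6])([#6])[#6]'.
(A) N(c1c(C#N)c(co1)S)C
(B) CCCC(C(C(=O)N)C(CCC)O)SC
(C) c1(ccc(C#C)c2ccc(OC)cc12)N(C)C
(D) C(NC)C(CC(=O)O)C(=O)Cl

[NX3;H0]([#6])([#6])[#6] describes a trivalent nitrogen with no H, bonded to three carbons (a tertiary amine).
(A) has an N-methylamino group (-NHCH3) but the nitrogen still has one H (H1), not H0.
(B) has a primary amide (-C(=O)NH2) but the amide nitrogen has H2 and only one carbon neighbour.
(C) contains a dimethylamino group (-N(CH3)2), which satisfies every atom and bond constraint.
(D) has an N-methylamino group (-NHCH3) but the nitrogen still has one H (H1), not H0.
So the answer is (C).

C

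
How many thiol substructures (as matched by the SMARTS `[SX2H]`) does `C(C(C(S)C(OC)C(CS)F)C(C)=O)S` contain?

3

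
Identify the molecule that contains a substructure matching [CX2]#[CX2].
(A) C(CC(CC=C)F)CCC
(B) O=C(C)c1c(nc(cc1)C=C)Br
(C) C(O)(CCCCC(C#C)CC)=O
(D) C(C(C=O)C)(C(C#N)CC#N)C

C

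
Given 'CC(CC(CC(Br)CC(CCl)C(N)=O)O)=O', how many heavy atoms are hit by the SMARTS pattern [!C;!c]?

The query [!C;!c] means: neither aliphatic nor aromatic carbon — same as [!#6].
Check the 16 heavy atoms by environment: 10× C → no; 3× O → match; 1× N → match; 1× Cl → match; 1× Br → match.
Summing the matching environments: 3 + 1 + 1 + 1 = 6 matching atoms.

6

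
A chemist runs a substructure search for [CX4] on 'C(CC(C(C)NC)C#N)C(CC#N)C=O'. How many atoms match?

8

Check the 15 heavy atoms by environment: 8× C (X4) → match; 1× N (X3) → no; 2× C (X2) → no; 2× N (X1) → no; 1× C (X3) → no; 1× O (X1) → no.
That gives 8 matching atoms.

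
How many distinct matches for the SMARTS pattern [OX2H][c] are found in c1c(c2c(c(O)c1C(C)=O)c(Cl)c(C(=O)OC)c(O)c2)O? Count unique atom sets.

3

[OX2H][c] is the SMARTS for a phenol: a hydroxyl oxygen attached to an aromatic carbon.
The molecule carries 3 separate instances of a hydroxyl group (-OH) meeting every constraint; each maps to a distinct set of atoms, giving 3 matches.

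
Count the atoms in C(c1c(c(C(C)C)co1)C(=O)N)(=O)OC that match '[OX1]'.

2

The query [OX1] means: aliphatic oxygen with one total connection — typically a carbonyl =O or an oxide.
Check the 15 heavy atoms by environment: 1× o (aromatic, X2) → no; 4× c (aromatic, X3) → no; 4× C (X4) → no; 2× C (X3) → no; 2× O (X1) → match; 1× O (X2) → no; 1× N (X3) → no.
That gives 2 matching atoms.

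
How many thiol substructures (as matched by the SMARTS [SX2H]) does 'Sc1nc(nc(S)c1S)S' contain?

[SX2H] is the SMARTS for a thiol: an aliphatic sulfur with two connections, one being H.
The molecule carries 4 separate instances of a thiol (-SH) meeting every constraint; each maps to a distinct set of atoms, giving 4 matches.

4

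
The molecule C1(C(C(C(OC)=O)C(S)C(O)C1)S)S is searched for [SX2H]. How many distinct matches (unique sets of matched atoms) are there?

3

[SX2H] is the SMARTS for a thiol: an aliphatic sulfur with two connections, one being H.
The molecule carries 3 separate instances of a thiol (-SH) meeting every constraint; each maps to a distinct set of atoms, giving 3 matches.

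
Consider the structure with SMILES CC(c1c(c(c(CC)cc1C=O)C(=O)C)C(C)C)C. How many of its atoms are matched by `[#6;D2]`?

3

Check the 19 heavy atoms by environment: 5× c (aromatic, D3) → no; 1× c (aromatic, D2) → match; 2× C (D2) → match; 2× O (D1) → no; 6× C (D1) → no; 3× C (D3) → no.
Summing the matching environments: 1 + 2 = 3 matching atoms.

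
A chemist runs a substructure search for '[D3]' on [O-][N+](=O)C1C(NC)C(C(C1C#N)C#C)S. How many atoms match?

The query [D3] means: atom with exactly three heavy-atom neighbours.
Check the 15 heavy atoms by environment: 5× C (D3) → match; 1× N (D2) → no; 2× C (D1) → no; 1× S (D1) → no; 2× C (D2) → no; 1× N (D1) → no; 1× N (charge +1, D3) → match; 1× O (charge -1, D1) → no; 1× O (D1) → no.
Summing the matching environments: 5 + 1 = 6 matching atoms.

6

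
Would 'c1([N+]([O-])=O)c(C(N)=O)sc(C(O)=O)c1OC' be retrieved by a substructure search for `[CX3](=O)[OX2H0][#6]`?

No

The pattern [CX3](=O)[OX2H0][#6] describes a carbonyl carbon bonded to an oxygen that is itself bonded to carbon (no H on that O) — an ester.
The closest candidate here is a primary amide (-C(=O)NH2), but the carbonyl is bonded to N, not to an O-C linkage. No other fragment satisfies the full query, so there is no match.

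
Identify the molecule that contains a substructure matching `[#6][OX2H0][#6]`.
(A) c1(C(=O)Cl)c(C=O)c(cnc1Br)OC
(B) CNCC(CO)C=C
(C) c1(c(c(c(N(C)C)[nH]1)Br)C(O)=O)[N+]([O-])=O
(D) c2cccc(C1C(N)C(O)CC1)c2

A

[#6][OX2H0][#6] describes an aliphatic oxygen bridging two carbons with no H on the oxygen (an ether).
(A) contains a methoxy ether (-OCH3), which satisfies every atom and bond constraint.
(B) has a hydroxyl group (-OH) but the oxygen has H1, not H0 bridging two carbons.
(C) has a carboxylic acid group (-C(=O)OH) but the -OH oxygen has H1; the =O is OX1, not OX2.
(D) has a hydroxyl group (-OH) but the oxygen has H1, not H0 bridging two carbons.
So the answer is (A).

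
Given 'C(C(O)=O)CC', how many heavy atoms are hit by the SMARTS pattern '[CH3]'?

1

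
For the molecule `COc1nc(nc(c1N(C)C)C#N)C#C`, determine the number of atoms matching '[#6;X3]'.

4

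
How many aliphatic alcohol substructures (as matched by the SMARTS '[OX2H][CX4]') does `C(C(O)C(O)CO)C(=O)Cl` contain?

[OX2H][CX4] is the SMARTS for an aliphatic alcohol: a hydroxyl oxygen bound to an sp3 (X4) carbon.
The molecule carries 3 separate instances of a hydroxyl group (-OH) meeting every constraint; each maps to a distinct set of atoms, giving 3 matches.

3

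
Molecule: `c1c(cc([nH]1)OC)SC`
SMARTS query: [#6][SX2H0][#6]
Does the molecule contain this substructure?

Yes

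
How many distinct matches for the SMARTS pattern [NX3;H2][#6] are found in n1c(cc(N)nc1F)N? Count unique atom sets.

2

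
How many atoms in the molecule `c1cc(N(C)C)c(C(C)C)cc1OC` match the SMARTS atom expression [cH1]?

The query [cH1] means: aromatic carbon bearing exactly one hydrogen.
Check the 14 heavy atoms by environment: 3× c (aromatic, H1) → match; 3× c (aromatic, H0) → no; 1× C (H1) → no; 5× C (H3) → no; 1× O (H0) → no; 1× N (H0) → no.
That gives 3 matching atoms.

3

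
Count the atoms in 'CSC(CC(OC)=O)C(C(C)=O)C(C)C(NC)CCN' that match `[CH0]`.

2

Check the 20 heavy atoms by environment: 3× C (H2) → no; 4× C (H1) → no; 2× C (H0) → match; 3× O (H0) → no; 5× C (H3) → no; 1× N (H1) → no; 1× S (H0) → no; 1× N (H2) → no.
That gives 2 matching atoms.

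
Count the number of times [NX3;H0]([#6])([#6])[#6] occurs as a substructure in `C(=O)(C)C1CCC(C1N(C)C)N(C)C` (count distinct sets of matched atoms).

[NX3;H0]([#6])([#6])[#6] is the SMARTS for a tertiary amine: a trivalent nitrogen with no H, bonded to three carbons.
The molecule carries 2 separate instances of a dimethylamino group (-N(CH3)2) meeting every constraint; each maps to a distinct set of atoms, giving 2 matches.

2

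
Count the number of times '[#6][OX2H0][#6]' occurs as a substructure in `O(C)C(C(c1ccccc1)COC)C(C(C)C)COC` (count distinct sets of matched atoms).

3

[#6][OX2H0][#6] is the SMARTS for an ether: an aliphatic oxygen bridging two carbons with no H on the oxygen.
The molecule carries 3 separate instances of a methoxy ether (-OCH3) meeting every constraint; each maps to a distinct set of atoms, giving 3 matches.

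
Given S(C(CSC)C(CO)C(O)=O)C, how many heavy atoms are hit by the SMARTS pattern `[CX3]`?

1

The query [CX3] means: C with X3: aliphatic carbon with exactly 3 total connections.
Check the 12 heavy atoms by environment: 6× C (X4) → no; 2× S (X2) → no; 2× O (X2) → no; 1× C (X3) → match; 1× O (X1) → no.
That gives 1 matching atom.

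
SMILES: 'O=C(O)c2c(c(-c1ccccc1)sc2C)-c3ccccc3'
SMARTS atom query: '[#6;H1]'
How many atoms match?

10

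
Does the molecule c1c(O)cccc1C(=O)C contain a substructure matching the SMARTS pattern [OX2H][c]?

The pattern [OX2H][c] describes a hydroxyl oxygen attached to an aromatic carbon — a phenol.
The molecule carries a hydroxyl group (-OH), whose atoms satisfy every constraint of the query, so the pattern matches.

Yes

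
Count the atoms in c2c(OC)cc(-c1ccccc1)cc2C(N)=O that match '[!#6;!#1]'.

3

Check the 17 heavy atoms by environment: 12× c (aromatic) → no; 2× C → no; 2× O → match; 1× N → match.
Summing the matching environments: 2 + 1 = 3 matching atoms.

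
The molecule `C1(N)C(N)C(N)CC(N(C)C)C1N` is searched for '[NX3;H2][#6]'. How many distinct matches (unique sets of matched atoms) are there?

4

[NX3;H2][#6] is the SMARTS for a primary amine: a trivalent nitrogen with two H attached to carbon.
The molecule carries 4 separate instances of a primary amino group (-NH2) meeting every constraint; each maps to a distinct set of atoms, giving 4 matches.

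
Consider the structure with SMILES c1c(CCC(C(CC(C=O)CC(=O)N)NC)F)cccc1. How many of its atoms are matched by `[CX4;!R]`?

8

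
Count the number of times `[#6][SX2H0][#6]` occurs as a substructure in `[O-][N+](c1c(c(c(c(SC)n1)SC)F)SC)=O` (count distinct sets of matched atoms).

3

[#6][SX2H0][#6] is the SMARTS for a thioether: an aliphatic sulfur bridging two carbons with no H on the sulfur.
The molecule carries 3 separate instances of a methylthio ether (-SCH3) meeting every constraint; each maps to a distinct set of atoms, giving 3 matches.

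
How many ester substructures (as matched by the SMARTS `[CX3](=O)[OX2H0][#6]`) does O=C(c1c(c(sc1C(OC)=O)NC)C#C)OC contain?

2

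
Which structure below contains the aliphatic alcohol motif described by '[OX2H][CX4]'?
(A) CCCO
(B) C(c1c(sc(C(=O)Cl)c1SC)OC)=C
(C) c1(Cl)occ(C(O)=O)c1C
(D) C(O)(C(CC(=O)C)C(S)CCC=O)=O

A

[OX2H][CX4] describes a hydroxyl oxygen bound to an sp3 (X4) carbon (an aliphatic alcohol).
(A) contains a hydroxyl group (-OH), which satisfies every atom and bond constraint.
(B) has a methoxy ether (-OCH3) but the oxygen has H0 (ether), not H1.
(C) has a carboxylic acid group (-C(=O)OH) but the -OH is on a CX3 carbonyl carbon, not a CX4 carbon.
(D) has a carboxylic acid group (-C(=O)OH) but the -OH is on a CX3 carbonyl carbon, not a CX4 carbon.
So the answer is (A).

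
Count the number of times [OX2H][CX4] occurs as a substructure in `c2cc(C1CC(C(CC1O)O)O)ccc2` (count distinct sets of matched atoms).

[OX2H][CX4] is the SMARTS for an aliphatic alcohol: a hydroxyl oxygen bound to an sp3 (X4) carbon.
The molecule carries 3 separate instances of a hydroxyl group (-OH) meeting every constraint; each maps to a distinct set of atoms, giving 3 matches.

3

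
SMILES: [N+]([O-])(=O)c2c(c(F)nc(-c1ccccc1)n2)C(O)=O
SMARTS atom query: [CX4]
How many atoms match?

0

The query [CX4] means: C with X4: aliphatic carbon with exactly 4 total connections (bonds + H).
Check the 19 heavy atoms by environment: 2× n (aromatic, X2) → no; 10× c (aromatic, X3) → no; 1× F (X1) → no; 1× N (charge +1, X3) → no; 1× O (charge -1, X1) → no; 2× O (X1) → no; 1× C (X3) → no; 1× O (X2) → no.
No environment satisfies the query, so 0 matching atoms.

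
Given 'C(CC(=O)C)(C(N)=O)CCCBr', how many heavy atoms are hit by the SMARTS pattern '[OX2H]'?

0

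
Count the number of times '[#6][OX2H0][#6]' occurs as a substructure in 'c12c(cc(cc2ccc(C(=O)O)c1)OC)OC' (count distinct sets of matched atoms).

[#6][OX2H0][#6] is the SMARTS for an ether: an aliphatic oxygen bridging two carbons with no H on the oxygen.
The molecule carries 2 separate instances of a methoxy ether (-OCH3) meeting every constraint; each maps to a distinct set of atoms, giving 2 matches.

2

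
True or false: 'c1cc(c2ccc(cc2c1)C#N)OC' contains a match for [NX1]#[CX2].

The pattern [NX1]#[CX2] describes a nitrogen triple-bonded to a two-connected carbon — a nitrile.
The molecule carries a nitrile (-C#N), whose atoms satisfy every constraint of the query, so the pattern matches.

True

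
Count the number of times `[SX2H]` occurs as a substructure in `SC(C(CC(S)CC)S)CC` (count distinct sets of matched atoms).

[SX2H] is the SMARTS for a thiol: an aliphatic sulfur with two connections, one being H.
The molecule carries 3 separate instances of a thiol (-SH) meeting every constraint; each maps to a distinct set of atoms, giving 3 matches.

3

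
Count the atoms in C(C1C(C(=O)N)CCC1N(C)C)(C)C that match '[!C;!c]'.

3

The query [!C;!c] means: neither aliphatic nor aromatic carbon — same as [!#6].
Check the 14 heavy atoms by environment: 11× C → no; 1× O → match; 2× N → match.
Summing the matching environments: 1 + 2 = 3 matching atoms.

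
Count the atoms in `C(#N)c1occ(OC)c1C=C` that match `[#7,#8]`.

3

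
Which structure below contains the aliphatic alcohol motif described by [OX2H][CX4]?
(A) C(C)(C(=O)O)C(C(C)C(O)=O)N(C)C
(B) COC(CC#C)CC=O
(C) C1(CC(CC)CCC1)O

[OX2H][CX4] describes a hydroxyl oxygen bound to an sp3 (X4) carbon (an aliphatic alcohol).
(A) has a carboxylic acid group (-C(=O)OH) but the -OH is on a CX3 carbonyl carbon, not a CX4 carbon.
(B) has a methoxy ether (-OCH3) but the oxygen has H0 (ether), not H1.
(C) contains a hydroxyl group (-OH), which satisfies every atom and bond constraint.
So the answer is (C).

C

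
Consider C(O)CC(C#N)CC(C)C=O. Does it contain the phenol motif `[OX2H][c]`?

The pattern [OX2H][c] describes a hydroxyl oxygen attached to an aromatic carbon — a phenol.
The closest candidate here is a hydroxyl group (-OH), but the -OH is on an aliphatic carbon, not an aromatic c. No other fragment satisfies the full query, so there is no match.

No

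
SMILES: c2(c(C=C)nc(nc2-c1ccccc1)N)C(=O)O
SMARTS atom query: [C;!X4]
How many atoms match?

3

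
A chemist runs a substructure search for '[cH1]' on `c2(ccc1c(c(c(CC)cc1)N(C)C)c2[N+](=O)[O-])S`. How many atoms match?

The query [cH1] means: aromatic carbon bearing exactly one hydrogen.
Check the 19 heavy atoms by environment: 6× c (aromatic, H0) → no; 4× c (aromatic, H1) → match; 1× N (charge +1, H0) → no; 1× O (charge -1, H0) → no; 1× O (H0) → no; 1× N (H0) → no; 3× C (H3) → no; 1× S (H1) → no; 1× C (H2) → no.
That gives 4 matching atoms.

4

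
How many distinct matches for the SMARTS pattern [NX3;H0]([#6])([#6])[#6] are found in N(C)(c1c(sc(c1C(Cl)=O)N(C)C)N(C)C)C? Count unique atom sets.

3

[NX3;H0]([#6])([#6])[#6] is the SMARTS for a tertiary amine: a trivalent nitrogen with no H, bonded to three carbons.
The molecule carries 3 separate instances of a dimethylamino group (-N(CH3)2) meeting every constraint; each maps to a distinct set of atoms, giving 3 matches.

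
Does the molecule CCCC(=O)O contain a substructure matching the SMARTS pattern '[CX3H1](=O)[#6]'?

No

The pattern [CX3H1](=O)[#6] describes an sp2 carbon with one H, double-bonded to O and single-bonded to carbon — an aldehyde.
The closest candidate here is a carboxylic acid group (-C(=O)OH), but the carbonyl carbon has H0 and is bonded to O, not H1. No other fragment satisfies the full query, so there is no match.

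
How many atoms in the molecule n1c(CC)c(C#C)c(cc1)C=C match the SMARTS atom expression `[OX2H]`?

The query [OX2H] means: aliphatic oxygen with two connections, one of which is H — an -OH oxygen.
Check the 12 heavy atoms by environment: 1× n (aromatic, H0, X2) → no; 2× c (aromatic, H1, X3) → no; 3× c (aromatic, H0, X3) → no; 1× C (H0, X2) → no; 1× C (H1, X2) → no; 1× C (H2, X4) → no; 1× C (H3, X4) → no; 1× C (H1, X3) → no; 1× C (H2, X3) → no.
No environment satisfies the query, so 0 matching atoms.

0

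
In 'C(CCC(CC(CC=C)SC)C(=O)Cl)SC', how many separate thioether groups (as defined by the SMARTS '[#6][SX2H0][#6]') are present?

[#6][SX2H0][#6] is the SMARTS for a thioether: an aliphatic sulfur bridging two carbons with no H on the sulfur.
The molecule carries 2 separate instances of a methylthio ether (-SCH3) meeting every constraint; each maps to a distinct set of atoms, giving 2 matches.

2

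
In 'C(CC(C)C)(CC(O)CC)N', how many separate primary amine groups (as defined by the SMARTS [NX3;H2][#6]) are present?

1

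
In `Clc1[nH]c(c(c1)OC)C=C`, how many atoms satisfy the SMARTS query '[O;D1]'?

0

Check the 10 heavy atoms by environment: 1× n (aromatic, D2) → no; 3× c (aromatic, D3) → no; 1× c (aromatic, D2) → no; 1× O (D2) → no; 2× C (D1) → no; 1× Cl (D1) → no; 1× C (D2) → no.
No environment satisfies the query, so 0 matching atoms.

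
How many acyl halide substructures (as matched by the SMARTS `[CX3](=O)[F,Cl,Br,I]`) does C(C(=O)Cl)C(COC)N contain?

[CX3](=O)[F,Cl,Br,I] is the SMARTS for an acyl halide: a carbonyl carbon bonded to a halogen.
Exactly one fragment in the molecule meets all constraints, giving 1 match.

1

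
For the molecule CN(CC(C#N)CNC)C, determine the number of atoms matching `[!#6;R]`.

0

Check the 10 heavy atoms by environment: 7× C (acyclic) → no; 3× N (acyclic) → no.
No environment satisfies the query, so 0 matching atoms.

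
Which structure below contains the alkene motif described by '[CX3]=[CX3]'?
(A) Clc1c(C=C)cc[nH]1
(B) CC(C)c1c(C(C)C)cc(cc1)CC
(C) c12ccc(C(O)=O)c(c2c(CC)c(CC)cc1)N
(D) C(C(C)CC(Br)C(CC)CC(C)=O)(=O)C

[CX3]=[CX3] describes a non-aromatic C=C double bond between two sp2 carbons (an alkene).
(A) contains a vinyl group (-CH=CH2), which satisfies every atom and bond constraint.
(B) has an ethyl group (-CH2CH3) but its C-C bond is a single bond between CX4 carbons, not CX3=CX3.
(C) has an ethyl group (-CH2CH3) but its C-C bond is a single bond between CX4 carbons, not CX3=CX3.
(D) has an ethyl group (-CH2CH3) but its C-C bond is a single bond between CX4 carbons, not CX3=CX3.
So the answer is (A).

A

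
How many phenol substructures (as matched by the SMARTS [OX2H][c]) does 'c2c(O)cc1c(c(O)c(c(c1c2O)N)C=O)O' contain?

[OX2H][c] is the SMARTS for a phenol: a hydroxyl oxygen attached to an aromatic carbon.
The molecule carries 4 separate instances of a hydroxyl group (-OH) meeting every constraint; each maps to a distinct set of atoms, giving 4 matches.

4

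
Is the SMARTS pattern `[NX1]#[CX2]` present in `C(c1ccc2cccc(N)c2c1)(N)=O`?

No

The pattern [NX1]#[CX2] describes a nitrogen triple-bonded to a two-connected carbon — a nitrile.
The closest candidate here is a primary amide (-C(=O)NH2), but the nitrogen is NX3, not NX1. No other fragment satisfies the full query, so there is no match.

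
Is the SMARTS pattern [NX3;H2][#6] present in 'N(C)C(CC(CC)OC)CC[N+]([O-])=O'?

No

The pattern [NX3;H2][#6] describes a trivalent nitrogen with two H attached to carbon — a primary amine.
The closest candidate here is a nitro group (-[N+](=O)[O-]), but the nitrogen is [N+] with no H, not NX3H2. No other fragment satisfies the full query, so there is no match.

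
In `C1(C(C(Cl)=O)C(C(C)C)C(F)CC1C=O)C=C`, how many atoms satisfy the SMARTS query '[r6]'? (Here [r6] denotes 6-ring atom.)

Check the 17 heavy atoms by environment: 6× C (in 6-ring) → match; 7× C (acyclic) → no; 2× O (acyclic) → no; 1× F (acyclic) → no; 1× Cl (acyclic) → no.
That gives 6 matching atoms.

6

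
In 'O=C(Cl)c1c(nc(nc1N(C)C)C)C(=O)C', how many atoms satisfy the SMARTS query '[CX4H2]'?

The query [CX4H2] means: sp3 carbon (X4) with exactly two hydrogens.
Check the 16 heavy atoms by environment: 2× n (aromatic, H0, X2) → no; 4× c (aromatic, H0, X3) → no; 1× N (H0, X3) → no; 4× C (H3, X4) → no; 2× C (H0, X3) → no; 2× O (H0, X1) → no; 1× Cl (H0, X1) → no.
No environment satisfies the query, so 0 matching atoms.

0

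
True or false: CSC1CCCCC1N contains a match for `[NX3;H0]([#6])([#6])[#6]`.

False

The pattern [NX3;H0]([#6])([#6])[#6] describes a trivalent nitrogen with no H, bonded to three carbons — a tertiary amine.
The closest candidate here is a primary amino group (-NH2), but the nitrogen has H2, not H0 with three carbons. No other fragment satisfies the full query, so there is no match.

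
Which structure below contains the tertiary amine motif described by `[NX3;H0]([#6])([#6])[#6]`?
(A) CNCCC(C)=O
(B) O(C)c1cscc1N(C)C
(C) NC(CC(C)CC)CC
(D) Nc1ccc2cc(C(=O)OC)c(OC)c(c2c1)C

B

[NX3;H0]([#6])([#6])[#6] describes a trivalent nitrogen with no H, bonded to three carbons (a tertiary amine).
(A) has an N-methylamino group (-NHCH3) but the nitrogen still has one H (H1), not H0.
(B) contains a dimethylamino group (-N(CH3)2), which satisfies every atom and bond constraint.
(C) has a primary amino group (-NH2) but the nitrogen has H2, not H0 with three carbons.
(D) has a primary amino group (-NH2) but the nitrogen has H2, not H0 with three carbons.
So the answer is (B).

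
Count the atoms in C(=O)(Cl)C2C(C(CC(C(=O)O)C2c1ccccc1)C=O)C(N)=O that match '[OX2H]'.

1

Check the 23 heavy atoms by environment: 5× C (H1, X4) → no; 1× C (H2, X4) → no; 1× C (H1, X3) → no; 4× O (H0, X1) → no; 3× C (H0, X3) → no; 1× Cl (H0, X1) → no; 1× N (H2, X3) → no; 1× c (aromatic, H0, X3) → no; 5× c (aromatic, H1, X3) → no; 1× O (H1, X2) → match.
That gives 1 matching atom.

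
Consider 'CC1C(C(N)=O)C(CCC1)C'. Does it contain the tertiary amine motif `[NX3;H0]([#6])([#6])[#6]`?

No

The pattern [NX3;H0]([#6])([#6])[#6] describes a trivalent nitrogen with no H, bonded to three carbons — a tertiary amine.
The closest candidate here is a primary amide (-C(=O)NH2), but the amide nitrogen has H2 and only one carbon neighbour. No other fragment satisfies the full query, so there is no match.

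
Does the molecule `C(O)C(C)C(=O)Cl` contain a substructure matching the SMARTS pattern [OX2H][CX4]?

Yes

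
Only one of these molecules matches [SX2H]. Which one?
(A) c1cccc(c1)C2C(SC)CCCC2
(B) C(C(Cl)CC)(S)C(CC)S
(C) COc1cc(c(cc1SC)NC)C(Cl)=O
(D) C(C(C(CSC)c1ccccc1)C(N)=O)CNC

[SX2H] describes an aliphatic sulfur with two connections, one being H (a thiol).
(A) has a methylthio ether (-SCH3) but the sulfur has H0 (bonded to two carbons), not H1.
(B) contains a thiol (-SH), which satisfies every atom and bond constraint.
(C) has a methylthio ether (-SCH3) but the sulfur has H0 (bonded to two carbons), not H1.
(D) has a methylthio ether (-SCH3) but the sulfur has H0 (bonded to two carbons), not H1.
So the answer is (B).

B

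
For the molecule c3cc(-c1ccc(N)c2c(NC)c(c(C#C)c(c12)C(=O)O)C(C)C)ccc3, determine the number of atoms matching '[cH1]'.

7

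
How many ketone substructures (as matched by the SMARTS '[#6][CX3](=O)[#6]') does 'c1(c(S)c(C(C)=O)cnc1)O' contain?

[#6][CX3](=O)[#6] is the SMARTS for a ketone: a carbonyl carbon (no H) flanked by two carbons.
Exactly one fragment in the molecule meets all constraints, giving 1 match.

1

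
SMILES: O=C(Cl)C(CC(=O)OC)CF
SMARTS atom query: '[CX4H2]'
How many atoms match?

2

Check the 11 heavy atoms by environment: 2× C (H2, X4) → match; 1× C (H1, X4) → no; 2× C (H0, X3) → no; 2× O (H0, X1) → no; 1× Cl (H0, X1) → no; 1× F (H0, X1) → no; 1× O (H0, X2) → no; 1× C (H3, X4) → no.
That gives 2 matching atoms.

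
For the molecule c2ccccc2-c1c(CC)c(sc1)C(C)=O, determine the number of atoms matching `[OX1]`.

1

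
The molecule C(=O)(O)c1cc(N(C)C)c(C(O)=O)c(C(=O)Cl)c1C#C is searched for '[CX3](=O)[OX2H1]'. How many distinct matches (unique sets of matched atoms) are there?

2

[CX3](=O)[OX2H1] is the SMARTS for a carboxylic acid: an sp2 carbon double-bonded to O and single-bonded to an -OH oxygen.
The molecule carries 2 separate instances of a carboxylic acid group (-C(=O)OH) meeting every constraint; each maps to a distinct set of atoms, giving 2 matches.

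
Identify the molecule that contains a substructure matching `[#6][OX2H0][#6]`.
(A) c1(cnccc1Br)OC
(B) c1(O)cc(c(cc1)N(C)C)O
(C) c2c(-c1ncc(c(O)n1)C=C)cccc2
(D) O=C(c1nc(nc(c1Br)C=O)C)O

A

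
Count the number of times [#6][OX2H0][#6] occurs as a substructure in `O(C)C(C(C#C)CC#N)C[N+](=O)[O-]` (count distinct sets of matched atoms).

1

[#6][OX2H0][#6] is the SMARTS for an ether: an aliphatic oxygen bridging two carbons with no H on the oxygen.
Exactly one fragment in the molecule meets all constraints, giving 1 match.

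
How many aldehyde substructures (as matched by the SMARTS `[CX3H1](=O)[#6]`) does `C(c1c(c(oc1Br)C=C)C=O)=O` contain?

[CX3H1](=O)[#6] is the SMARTS for an aldehyde: an sp2 carbon with one H, double-bonded to O and single-bonded to carbon.
The molecule carries 2 separate instances of an aldehyde (-CHO) meeting every constraint; each maps to a distinct set of atoms, giving 2 matches.

2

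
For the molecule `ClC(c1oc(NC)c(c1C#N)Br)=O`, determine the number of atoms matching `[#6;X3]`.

The query [#6;X3] means: any carbon (aromatic or not) with three total connections.
Check the 13 heavy atoms by environment: 1× o (aromatic, X2) → no; 4× c (aromatic, X3) → match; 1× N (X3) → no; 1× C (X4) → no; 1× C (X2) → no; 1× N (X1) → no; 1× Br (X1) → no; 1× C (X3) → match; 1× O (X1) → no; 1× Cl (X1) → no.
Summing the matching environments: 4 + 1 = 5 matching atoms.

5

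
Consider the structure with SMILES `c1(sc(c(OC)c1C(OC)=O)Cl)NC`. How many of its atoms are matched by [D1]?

5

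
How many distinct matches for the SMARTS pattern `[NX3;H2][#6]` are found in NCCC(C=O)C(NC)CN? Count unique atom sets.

2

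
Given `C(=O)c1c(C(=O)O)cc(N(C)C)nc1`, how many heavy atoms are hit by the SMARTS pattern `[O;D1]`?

Check the 14 heavy atoms by environment: 1× n (aromatic, D2) → no; 2× c (aromatic, D2) → no; 3× c (aromatic, D3) → no; 1× N (D3) → no; 2× C (D1) → no; 1× C (D2) → no; 3× O (D1) → match; 1× C (D3) → no.
That gives 3 matching atoms.

3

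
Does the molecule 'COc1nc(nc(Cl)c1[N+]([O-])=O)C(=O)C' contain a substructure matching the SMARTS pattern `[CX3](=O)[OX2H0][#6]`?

No

The pattern [CX3](=O)[OX2H0][#6] describes a carbonyl carbon bonded to an oxygen that is itself bonded to carbon (no H on that O) — an ester.
The closest candidate here is a methoxy ether (-OCH3), but the ether oxygen is not adjacent to a C=O carbon. No other fragment satisfies the full query, so there is no match.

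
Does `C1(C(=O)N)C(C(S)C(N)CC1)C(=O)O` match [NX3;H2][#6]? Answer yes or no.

Yes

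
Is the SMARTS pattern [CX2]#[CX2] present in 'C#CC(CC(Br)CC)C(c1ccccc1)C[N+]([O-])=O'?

Yes

The pattern [CX2]#[CX2] describes a carbon-carbon triple bond — an alkyne.
The molecule carries an ethynyl group (-C#CH), whose atoms satisfy every constraint of the query, so the pattern matches.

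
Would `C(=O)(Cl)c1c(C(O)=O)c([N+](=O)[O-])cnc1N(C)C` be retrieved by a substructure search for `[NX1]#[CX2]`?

The pattern [NX1]#[CX2] describes a nitrogen triple-bonded to a two-connected carbon — a nitrile.
The closest candidate here is a nitro group (-[N+](=O)[O-]), but there is no C#N triple bond. No other fragment satisfies the full query, so there is no match.

No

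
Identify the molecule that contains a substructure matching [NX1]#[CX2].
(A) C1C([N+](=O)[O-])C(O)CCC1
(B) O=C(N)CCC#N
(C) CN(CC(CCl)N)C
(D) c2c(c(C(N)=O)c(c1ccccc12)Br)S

[NX1]#[CX2] describes a nitrogen triple-bonded to a two-connected carbon (a nitrile).
(A) has a nitro group (-[N+](=O)[O-]) but there is no C#N triple bond.
(B) contains a nitrile (-C#N), which satisfies every atom and bond constraint.
(C) has a primary amino group (-NH2) but the nitrogen is NX3 (three connections), not NX1 triple-bonded.
(D) has a primary amide (-C(=O)NH2) but the nitrogen is NX3, not NX1.
So the answer is (B).

B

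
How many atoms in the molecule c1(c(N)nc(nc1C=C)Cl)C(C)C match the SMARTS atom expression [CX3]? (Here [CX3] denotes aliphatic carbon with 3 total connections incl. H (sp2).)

Check the 13 heavy atoms by environment: 2× n (aromatic, X2) → no; 4× c (aromatic, X3) → no; 1× Cl (X1) → no; 2× C (X3) → match; 3× C (X4) → no; 1× N (X3) → no.
That gives 2 matching atoms.

2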